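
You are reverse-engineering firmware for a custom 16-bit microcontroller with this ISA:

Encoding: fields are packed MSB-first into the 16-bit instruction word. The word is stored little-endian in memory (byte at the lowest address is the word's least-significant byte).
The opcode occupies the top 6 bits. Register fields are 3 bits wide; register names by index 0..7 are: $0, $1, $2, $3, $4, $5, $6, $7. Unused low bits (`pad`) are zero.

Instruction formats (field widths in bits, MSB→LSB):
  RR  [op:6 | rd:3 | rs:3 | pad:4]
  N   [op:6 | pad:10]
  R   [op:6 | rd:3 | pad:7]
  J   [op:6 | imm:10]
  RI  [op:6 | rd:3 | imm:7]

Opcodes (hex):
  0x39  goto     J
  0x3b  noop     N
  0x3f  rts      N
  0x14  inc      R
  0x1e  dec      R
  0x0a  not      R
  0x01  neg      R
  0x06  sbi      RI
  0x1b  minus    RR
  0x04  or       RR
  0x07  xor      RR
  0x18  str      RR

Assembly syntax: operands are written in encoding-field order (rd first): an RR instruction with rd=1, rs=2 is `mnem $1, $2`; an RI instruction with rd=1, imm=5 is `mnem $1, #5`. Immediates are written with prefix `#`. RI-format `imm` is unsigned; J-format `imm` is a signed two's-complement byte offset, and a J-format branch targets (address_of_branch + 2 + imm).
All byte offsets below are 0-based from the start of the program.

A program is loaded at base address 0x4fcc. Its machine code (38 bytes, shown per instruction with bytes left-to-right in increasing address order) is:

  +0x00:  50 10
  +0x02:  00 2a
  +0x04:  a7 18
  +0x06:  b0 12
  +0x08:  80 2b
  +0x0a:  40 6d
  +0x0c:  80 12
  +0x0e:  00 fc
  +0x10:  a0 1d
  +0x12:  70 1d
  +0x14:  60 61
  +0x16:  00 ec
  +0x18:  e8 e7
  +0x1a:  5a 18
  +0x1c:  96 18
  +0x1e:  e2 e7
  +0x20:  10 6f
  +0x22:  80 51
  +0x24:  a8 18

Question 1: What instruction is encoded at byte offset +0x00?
off 0x00: read 50 10 as little → 0x1050
  top 6b → 0x4 → or [RR]
  rd: (w>>7)&0x7=0x0 → $0
  rs: (w>>4)&0x7=0x5 → $5

or $0, $5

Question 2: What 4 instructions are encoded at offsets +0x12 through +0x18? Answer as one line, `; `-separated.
xor $2, $7; str $2, $6; noop; goto #-24

[12] 70 1d → 0x1d70
  top 6b → 0x7 → xor [RR]
  [9:7] rd=2 = $2
  [6:4] rs=7 = $7
[14] 60 61 → 0x6160
  top 6b → 0x18 → str [RR]
  [9:7] rd=2 = $2
  [6:4] rs=6 = $6
[16] 00 ec → 0xec00
  top 6b → 0x3b → noop [N]
[18] e8 e7 → 0xe7e8
  top 6b → 0x39 → goto [J]
  [9:0] imm=1000 (s10→-24) = #-24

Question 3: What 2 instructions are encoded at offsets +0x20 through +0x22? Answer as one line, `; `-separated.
minus $6, $1; inc $3

+0x20: 10 6f ⇒ word 0x6f10 (little)
  top 6b → 0x1b → minus [RR]
  rd@[9:7]=0x6 ⇒ $6
  rs@[6:4]=0x1 ⇒ $1
+0x22: 80 51 ⇒ word 0x5180 (little)
  top 6b → 0x14 → inc [R]
  rd@[9:7]=0x3 ⇒ $3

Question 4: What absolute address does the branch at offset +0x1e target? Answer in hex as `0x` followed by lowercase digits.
+0x1e: e2 e7 ⇒ word 0xe7e2 (little)
  opcode bits[15:10]=0x39: goto/J
  imm@[9:0]=0x3e2 (s10→-30) ⇒ #-30
  target = base 0x4fcc + off 0x1e + 2 + imm -30 = 0x4fce

0x4fce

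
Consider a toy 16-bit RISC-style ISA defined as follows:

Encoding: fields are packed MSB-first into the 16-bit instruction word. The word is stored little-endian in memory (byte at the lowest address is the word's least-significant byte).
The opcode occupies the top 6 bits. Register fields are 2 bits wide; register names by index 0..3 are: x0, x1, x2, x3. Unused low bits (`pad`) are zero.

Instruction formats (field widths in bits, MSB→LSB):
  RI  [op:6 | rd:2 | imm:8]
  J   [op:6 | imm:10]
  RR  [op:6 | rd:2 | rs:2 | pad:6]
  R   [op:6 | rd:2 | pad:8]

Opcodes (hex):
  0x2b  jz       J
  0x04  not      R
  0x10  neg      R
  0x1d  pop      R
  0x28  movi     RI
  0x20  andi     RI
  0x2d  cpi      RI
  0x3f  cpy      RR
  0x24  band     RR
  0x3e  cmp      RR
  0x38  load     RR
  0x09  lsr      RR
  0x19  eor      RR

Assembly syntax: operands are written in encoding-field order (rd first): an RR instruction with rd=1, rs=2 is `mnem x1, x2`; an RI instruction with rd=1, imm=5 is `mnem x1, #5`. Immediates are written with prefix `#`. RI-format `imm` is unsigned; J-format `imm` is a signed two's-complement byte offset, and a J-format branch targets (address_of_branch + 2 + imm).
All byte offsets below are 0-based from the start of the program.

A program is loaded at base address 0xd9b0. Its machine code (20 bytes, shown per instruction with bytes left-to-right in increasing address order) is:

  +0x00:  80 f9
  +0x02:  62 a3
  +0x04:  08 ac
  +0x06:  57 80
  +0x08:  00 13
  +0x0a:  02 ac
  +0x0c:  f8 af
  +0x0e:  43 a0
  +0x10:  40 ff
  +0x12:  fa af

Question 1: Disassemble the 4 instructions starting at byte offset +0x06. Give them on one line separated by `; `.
[06] 57 80 → 0x8057
  op=0x8057>>10=0x20 ⇒ andi (RI)
  rd: (w>>8)&0x3=0x0 → x0
  imm: (w>>0)&0xff=0x57 → #87
[08] 00 13 → 0x1300
  op=0x1300>>10=0x4 ⇒ not (R)
  rd: (w>>8)&0x3=0x3 → x3
[0a] 02 ac → 0xac02
  op=0xac02>>10=0x2b ⇒ jz (J)
  imm: (w>>0)&0x3ff=0x2 → #2
[0c] f8 af → 0xaff8
  op=0xaff8>>10=0x2b ⇒ jz (J)
  imm: (w>>0)&0x3ff=0x3f8 (s10→-8) → #-8

andi x0, #87; not x3; jz #2; jz #-8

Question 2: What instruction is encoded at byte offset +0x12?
+0x12: fa af ⇒ word 0xaffa (little)
  op=0xaffa>>10=0x2b ⇒ jz (J)
  [9:0] imm=1018 (s10→-6) = #-6

jz #-6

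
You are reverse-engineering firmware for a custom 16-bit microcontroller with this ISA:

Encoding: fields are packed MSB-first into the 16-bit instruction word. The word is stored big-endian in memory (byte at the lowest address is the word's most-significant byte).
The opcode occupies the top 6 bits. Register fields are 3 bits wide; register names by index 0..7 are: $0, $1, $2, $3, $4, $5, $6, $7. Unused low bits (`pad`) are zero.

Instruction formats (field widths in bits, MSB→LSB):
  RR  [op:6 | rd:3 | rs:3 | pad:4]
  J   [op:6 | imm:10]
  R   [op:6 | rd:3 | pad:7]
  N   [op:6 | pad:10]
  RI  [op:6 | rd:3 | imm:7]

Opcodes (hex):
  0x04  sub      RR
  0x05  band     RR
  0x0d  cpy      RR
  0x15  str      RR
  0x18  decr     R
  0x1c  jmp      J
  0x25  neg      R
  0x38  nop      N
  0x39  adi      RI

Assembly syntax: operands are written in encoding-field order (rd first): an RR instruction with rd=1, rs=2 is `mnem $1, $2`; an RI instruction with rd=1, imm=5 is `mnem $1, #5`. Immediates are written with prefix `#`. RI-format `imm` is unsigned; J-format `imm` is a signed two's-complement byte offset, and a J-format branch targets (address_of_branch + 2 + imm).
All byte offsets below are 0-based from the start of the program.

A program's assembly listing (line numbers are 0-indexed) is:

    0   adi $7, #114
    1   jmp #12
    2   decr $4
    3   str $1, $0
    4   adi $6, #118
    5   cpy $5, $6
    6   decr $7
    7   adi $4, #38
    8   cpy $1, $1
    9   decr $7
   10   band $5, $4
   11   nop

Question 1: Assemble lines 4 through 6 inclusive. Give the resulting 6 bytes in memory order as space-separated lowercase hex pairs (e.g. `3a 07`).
e7 76 36 e0 63 80

L4: adi op=0x39:6|rd=6:3|imm=118:7 ⇒ 0xe776 ⇒ big e7 76
L5: cpy op=0xd:6|rd=5:3|rs=6:3|pad=0:4 ⇒ 0x36e0 ⇒ big 36 e0
L6: decr op=0x18:6|rd=7:3|pad=0:7 ⇒ 0x6380 ⇒ big 63 80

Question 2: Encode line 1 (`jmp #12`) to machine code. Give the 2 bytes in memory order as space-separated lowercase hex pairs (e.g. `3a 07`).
70 0c

L1: jmp op=0x1c:6|imm=12:10 ⇒ 0x700c ⇒ big 70 0c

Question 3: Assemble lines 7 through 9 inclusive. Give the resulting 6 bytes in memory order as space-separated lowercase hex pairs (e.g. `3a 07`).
L7: adi op=0x39:6|rd=4:3|imm=38:7 ⇒ 0xe626 ⇒ big e6 26
L8: cpy op=0xd:6|rd=1:3|rs=1:3|pad=0:4 ⇒ 0x3490 ⇒ big 34 90
L9: decr op=0x18:6|rd=7:3|pad=0:7 ⇒ 0x6380 ⇒ big 63 80

e6 26 34 90 63 80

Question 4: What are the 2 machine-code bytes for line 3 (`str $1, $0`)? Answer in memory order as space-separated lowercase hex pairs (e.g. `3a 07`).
L3: str op=0x15:6|rd=1:3|rs=0:3|pad=0:4 ⇒ 0x5480 ⇒ big 54 80

54 80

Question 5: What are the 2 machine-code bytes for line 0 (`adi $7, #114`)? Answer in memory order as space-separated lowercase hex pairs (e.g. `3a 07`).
e7 f2

0. adi fields op=0x39:6|rd=7:3|imm=114:7 → word e7f2h → e7 f2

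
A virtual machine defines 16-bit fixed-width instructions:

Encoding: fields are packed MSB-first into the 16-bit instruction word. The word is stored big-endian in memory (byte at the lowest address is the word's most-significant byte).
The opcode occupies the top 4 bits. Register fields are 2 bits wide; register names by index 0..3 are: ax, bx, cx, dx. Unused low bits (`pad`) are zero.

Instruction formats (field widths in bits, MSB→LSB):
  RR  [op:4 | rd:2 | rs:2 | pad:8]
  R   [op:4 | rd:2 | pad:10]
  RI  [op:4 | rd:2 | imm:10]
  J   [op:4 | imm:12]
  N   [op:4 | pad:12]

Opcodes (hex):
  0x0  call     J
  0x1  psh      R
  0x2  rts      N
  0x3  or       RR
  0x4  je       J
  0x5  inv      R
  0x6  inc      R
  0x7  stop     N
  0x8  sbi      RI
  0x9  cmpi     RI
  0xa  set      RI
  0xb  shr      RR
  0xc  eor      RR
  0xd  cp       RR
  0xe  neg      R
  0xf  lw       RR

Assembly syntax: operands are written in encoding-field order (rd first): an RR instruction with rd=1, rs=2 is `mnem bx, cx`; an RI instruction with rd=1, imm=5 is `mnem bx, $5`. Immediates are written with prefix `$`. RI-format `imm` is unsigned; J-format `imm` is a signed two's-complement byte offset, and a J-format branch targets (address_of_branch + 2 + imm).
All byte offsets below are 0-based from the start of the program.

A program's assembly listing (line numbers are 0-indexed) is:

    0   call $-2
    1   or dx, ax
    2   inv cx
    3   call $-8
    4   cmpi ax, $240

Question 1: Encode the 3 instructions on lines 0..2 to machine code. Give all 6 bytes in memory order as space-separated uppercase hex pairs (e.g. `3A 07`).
L0: call op=0x0:4|imm=-2:12 ⇒ 0x0ffe ⇒ big 0f fe
L1: or op=0x3:4|rd=3:2|rs=0:2|pad=0:8 ⇒ 0x3c00 ⇒ big 3c 00
L2: inv op=0x5:4|rd=2:2|pad=0:10 ⇒ 0x5800 ⇒ big 58 00

0F FE 3C 00 58 00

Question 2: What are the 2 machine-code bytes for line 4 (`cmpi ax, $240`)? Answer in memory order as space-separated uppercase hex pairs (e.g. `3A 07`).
90 F0

line 4 (cmpi): pack op=0x9:4|rd=0:2|imm=240:10 = 0x90f0; big→ 90 f0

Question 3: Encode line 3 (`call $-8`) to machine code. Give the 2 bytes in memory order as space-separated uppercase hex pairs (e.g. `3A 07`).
L3: call op=0x0:4|imm=-8:12 ⇒ 0x0ff8 ⇒ big 0f f8

0F F8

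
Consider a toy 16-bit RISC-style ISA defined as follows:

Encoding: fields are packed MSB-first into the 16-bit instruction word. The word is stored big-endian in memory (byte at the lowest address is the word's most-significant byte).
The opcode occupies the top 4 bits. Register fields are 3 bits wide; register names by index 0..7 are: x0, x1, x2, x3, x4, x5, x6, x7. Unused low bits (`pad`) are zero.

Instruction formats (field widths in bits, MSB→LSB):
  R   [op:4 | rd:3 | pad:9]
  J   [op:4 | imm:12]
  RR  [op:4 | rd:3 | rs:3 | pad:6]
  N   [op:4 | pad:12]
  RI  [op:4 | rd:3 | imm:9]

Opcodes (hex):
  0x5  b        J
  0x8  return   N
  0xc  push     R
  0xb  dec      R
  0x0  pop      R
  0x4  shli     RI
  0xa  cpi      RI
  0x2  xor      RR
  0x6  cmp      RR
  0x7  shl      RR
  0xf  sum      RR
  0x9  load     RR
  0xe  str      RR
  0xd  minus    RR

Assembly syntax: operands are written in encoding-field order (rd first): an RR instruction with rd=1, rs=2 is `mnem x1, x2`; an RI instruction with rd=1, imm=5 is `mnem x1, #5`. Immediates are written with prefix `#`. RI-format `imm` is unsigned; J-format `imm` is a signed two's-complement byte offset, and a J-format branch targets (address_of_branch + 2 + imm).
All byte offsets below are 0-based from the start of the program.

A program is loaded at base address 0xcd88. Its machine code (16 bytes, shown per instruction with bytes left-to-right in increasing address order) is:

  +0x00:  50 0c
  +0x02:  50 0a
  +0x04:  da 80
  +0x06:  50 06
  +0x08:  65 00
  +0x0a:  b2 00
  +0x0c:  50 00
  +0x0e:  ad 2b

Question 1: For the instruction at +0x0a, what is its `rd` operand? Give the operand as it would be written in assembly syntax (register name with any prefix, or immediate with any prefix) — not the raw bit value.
x1

+0x0a: b2 00 ⇒ word 0xb200 (big)
  opcode bits[15:12]=0xb: dec/R
  rd@[11:9]=0x1 ⇒ x1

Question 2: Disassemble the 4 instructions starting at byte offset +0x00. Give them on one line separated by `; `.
+0x00: 50 0c ⇒ word 0x500c (big)
  opcode bits[15:12]=0x5: b/J
  [11:0] imm=12 = #12
+0x02: 50 0a ⇒ word 0x500a (big)
  opcode bits[15:12]=0x5: b/J
  [11:0] imm=10 = #10
+0x04: da 80 ⇒ word 0xda80 (big)
  opcode bits[15:12]=0xd: minus/RR
  [11:9] rd=5 = x5
  [8:6] rs=2 = x2
+0x06: 50 06 ⇒ word 0x5006 (big)
  opcode bits[15:12]=0x5: b/J
  [11:0] imm=6 = #6

b #12; b #10; minus x5, x2; b #6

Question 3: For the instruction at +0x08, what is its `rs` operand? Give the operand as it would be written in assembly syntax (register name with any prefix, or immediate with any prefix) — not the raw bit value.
x4

off 0x08: read 65 00 as big → 0x6500
  top 4b → 0x6 → cmp [RR]
  rd@[11:9]=0x2 ⇒ x2
  rs@[8:6]=0x4 ⇒ x4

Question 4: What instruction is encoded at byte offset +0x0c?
+0x0c: 50 00 ⇒ word 0x5000 (big)
  top 4b → 0x5 → b [J]
  [11:0] imm=0 = #0

b #0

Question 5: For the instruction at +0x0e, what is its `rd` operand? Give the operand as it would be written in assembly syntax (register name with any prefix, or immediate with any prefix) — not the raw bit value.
[0e] ad 2b → 0xad2b
  op=0xad2b>>12=0xa ⇒ cpi (RI)
  rd@[11:9]=0x6 ⇒ x6
  imm@[8:0]=0x12b ⇒ #299

x6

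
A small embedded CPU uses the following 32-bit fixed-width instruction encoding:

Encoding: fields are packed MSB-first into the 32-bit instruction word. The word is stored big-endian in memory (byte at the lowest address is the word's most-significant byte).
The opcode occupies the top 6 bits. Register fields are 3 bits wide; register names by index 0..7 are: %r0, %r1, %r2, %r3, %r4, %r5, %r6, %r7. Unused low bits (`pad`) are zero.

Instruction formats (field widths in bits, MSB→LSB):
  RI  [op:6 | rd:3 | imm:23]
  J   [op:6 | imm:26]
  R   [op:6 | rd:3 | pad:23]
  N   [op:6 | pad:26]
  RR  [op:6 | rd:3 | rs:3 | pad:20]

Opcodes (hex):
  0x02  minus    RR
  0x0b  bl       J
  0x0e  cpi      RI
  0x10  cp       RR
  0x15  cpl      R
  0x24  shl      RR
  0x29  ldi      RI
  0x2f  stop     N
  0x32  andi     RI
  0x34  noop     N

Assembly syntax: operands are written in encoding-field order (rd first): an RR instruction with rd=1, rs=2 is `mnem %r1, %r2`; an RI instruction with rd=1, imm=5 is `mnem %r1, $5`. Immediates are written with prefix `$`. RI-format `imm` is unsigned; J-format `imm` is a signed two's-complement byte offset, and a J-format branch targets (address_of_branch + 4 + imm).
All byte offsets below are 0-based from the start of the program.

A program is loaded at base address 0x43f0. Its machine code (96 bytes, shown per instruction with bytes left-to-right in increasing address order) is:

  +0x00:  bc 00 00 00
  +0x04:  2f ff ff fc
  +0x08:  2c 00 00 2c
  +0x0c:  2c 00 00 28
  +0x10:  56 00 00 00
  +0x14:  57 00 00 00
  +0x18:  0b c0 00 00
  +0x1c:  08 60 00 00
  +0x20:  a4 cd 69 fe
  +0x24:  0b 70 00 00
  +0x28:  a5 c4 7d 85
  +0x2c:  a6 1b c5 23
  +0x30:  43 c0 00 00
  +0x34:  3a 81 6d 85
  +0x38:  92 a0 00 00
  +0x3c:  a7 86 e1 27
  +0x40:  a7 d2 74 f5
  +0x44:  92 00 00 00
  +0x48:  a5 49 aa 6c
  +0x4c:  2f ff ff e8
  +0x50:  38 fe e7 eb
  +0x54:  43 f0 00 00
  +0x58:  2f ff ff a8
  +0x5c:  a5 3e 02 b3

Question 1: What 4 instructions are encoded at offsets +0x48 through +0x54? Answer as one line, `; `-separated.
off 0x48: read a5 49 aa 6c as big → 0xa549aa6c
  top 6b → 0x29 → ldi [RI]
  rd@[25:23]=0x2 ⇒ %r2
  imm@[22:0]=0x49aa6c ⇒ $4827756
off 0x4c: read 2f ff ff e8 as big → 0x2fffffe8
  top 6b → 0xb → bl [J]
  imm@[25:0]=0x3ffffe8 (s26→-24) ⇒ $-24
off 0x50: read 38 fe e7 eb as big → 0x38fee7eb
  top 6b → 0xe → cpi [RI]
  rd@[25:23]=0x1 ⇒ %r1
  imm@[22:0]=0x7ee7eb ⇒ $8316907
off 0x54: read 43 f0 00 00 as big → 0x43f00000
  top 6b → 0x10 → cp [RR]
  rd@[25:23]=0x7 ⇒ %r7
  rs@[22:20]=0x7 ⇒ %r7

ldi %r2, $4827756; bl $-24; cpi %r1, $8316907; cp %r7, %r7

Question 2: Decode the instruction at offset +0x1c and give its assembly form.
[1c] 08 60 00 00 → 0x08600000
  opcode bits[31:26]=0x2: minus/RR
  [25:23] rd=0 = %r0
  [22:20] rs=6 = %r6

minus %r0, %r6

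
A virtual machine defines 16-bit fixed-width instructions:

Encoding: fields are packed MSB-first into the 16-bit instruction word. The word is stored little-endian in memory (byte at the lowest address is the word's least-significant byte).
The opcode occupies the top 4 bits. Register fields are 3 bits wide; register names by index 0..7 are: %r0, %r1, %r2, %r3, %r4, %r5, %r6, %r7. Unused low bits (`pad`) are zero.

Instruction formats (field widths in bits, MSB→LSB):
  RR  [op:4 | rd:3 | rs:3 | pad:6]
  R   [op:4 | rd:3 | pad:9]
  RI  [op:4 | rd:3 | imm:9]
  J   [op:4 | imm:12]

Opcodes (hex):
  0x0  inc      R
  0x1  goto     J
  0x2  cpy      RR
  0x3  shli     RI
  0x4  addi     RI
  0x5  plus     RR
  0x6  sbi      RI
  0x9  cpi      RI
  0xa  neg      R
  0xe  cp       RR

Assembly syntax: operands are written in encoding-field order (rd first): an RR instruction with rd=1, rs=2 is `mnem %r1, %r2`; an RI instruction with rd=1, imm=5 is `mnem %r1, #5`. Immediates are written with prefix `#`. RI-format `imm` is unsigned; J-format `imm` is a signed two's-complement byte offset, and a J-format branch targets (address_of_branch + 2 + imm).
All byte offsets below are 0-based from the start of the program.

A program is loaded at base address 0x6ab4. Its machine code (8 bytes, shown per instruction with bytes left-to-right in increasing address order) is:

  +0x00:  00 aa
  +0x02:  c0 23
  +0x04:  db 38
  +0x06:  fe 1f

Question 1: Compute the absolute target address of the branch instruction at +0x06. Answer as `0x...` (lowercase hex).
0x6aba

@+06  little-endian(fe 1f) = 0x1ffe
  opcode bits[15:12]=0x1: goto/J
  [11:0] imm=4094 (s12→-2) = #-2
  target = base 0x6ab4 + off 0x06 + 2 + imm -2 = 0x6aba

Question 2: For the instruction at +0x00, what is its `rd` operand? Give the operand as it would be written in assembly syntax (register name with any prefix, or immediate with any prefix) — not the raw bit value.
+0x00: 00 aa ⇒ word 0xaa00 (little)
  top 4b → 0xa → neg [R]
  [11:9] rd=5 = %r5

%r5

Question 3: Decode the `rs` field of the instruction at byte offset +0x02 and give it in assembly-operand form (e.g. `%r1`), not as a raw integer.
%r7

@+02  little-endian(c0 23) = 0x23c0
  top 4b → 0x2 → cpy [RR]
  [11:9] rd=1 = %r1
  [8:6] rs=7 = %r7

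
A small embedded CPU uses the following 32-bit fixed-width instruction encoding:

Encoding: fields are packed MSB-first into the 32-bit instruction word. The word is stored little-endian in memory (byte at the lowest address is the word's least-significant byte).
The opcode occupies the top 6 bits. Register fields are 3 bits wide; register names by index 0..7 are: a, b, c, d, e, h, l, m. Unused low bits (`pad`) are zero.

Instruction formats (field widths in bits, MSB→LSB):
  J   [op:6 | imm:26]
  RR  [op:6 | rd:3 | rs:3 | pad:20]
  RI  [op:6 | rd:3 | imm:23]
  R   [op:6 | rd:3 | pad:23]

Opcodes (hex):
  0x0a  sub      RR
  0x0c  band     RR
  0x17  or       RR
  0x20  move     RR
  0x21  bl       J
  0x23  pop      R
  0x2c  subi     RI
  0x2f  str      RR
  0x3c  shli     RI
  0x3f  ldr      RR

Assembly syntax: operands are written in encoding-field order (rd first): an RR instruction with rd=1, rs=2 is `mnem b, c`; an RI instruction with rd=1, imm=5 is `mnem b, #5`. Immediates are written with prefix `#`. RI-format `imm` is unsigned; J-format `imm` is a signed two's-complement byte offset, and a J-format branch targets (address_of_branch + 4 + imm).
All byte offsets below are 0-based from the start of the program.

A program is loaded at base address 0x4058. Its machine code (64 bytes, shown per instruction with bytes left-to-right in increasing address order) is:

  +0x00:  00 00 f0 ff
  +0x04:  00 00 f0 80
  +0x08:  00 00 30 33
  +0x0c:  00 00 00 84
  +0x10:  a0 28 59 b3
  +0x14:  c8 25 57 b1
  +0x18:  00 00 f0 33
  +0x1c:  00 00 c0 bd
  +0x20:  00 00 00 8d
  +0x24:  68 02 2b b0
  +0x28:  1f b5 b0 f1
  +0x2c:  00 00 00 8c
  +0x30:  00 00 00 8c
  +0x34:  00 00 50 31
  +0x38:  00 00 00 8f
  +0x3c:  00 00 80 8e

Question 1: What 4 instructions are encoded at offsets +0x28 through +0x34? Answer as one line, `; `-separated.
shli d, #3192095; pop a; pop a; band c, h

off 0x28: read 1f b5 b0 f1 as little → 0xf1b0b51f
  opcode bits[31:26]=0x3c: shli/RI
  [25:23] rd=3 = d
  [22:0] imm=3192095 = #3192095
off 0x2c: read 00 00 00 8c as little → 0x8c000000
  opcode bits[31:26]=0x23: pop/R
  [25:23] rd=0 = a
off 0x30: read 00 00 00 8c as little → 0x8c000000
  opcode bits[31:26]=0x23: pop/R
  [25:23] rd=0 = a
off 0x34: read 00 00 50 31 as little → 0x31500000
  opcode bits[31:26]=0xc: band/RR
  [25:23] rd=2 = c
  [22:20] rs=5 = h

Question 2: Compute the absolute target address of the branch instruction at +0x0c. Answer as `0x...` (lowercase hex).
0x4068

[0c] 00 00 00 84 → 0x84000000
  top 6b → 0x21 → bl [J]
  imm: (w>>0)&0x3ffffff=0x0 → #0
  target = base 0x4058 + off 0x0c + 4 + imm 0 = 0x4068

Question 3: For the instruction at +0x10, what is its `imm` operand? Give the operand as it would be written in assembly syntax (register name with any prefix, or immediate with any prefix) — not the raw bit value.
+0x10: a0 28 59 b3 ⇒ word 0xb35928a0 (little)
  opcode bits[31:26]=0x2c: subi/RI
  rd@[25:23]=0x6 ⇒ l
  imm@[22:0]=0x5928a0 ⇒ #5843104

#5843104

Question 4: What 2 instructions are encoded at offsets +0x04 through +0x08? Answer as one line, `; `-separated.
@+04  little-endian(00 00 f0 80) = 0x80f00000
  op=0x80f00000>>26=0x20 ⇒ move (RR)
  rd: (w>>23)&0x7=0x1 → b
  rs: (w>>20)&0x7=0x7 → m
@+08  little-endian(00 00 30 33) = 0x33300000
  op=0x33300000>>26=0xc ⇒ band (RR)
  rd: (w>>23)&0x7=0x6 → l
  rs: (w>>20)&0x7=0x3 → d

move b, m; band l, d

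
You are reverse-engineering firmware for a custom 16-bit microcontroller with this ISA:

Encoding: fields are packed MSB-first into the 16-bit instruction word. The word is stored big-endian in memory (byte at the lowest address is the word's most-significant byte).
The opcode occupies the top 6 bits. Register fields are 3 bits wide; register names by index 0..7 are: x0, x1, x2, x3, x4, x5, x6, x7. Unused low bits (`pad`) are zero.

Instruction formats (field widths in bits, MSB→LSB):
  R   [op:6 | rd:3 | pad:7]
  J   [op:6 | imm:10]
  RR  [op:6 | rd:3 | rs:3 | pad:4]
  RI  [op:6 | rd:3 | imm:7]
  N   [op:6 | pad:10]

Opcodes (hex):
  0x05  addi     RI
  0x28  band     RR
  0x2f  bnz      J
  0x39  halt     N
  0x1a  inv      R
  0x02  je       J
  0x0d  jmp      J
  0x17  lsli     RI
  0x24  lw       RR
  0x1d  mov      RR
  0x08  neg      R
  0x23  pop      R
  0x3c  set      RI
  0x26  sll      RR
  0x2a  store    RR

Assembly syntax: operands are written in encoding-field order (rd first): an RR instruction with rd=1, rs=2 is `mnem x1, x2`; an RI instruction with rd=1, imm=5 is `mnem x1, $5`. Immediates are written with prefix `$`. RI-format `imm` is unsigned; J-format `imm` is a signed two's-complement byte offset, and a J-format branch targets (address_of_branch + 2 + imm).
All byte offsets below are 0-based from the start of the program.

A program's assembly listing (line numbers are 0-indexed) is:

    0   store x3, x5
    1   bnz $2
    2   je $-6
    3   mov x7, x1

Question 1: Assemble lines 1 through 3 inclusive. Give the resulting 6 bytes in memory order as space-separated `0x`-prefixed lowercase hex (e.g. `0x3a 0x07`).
0xbc 0x02 0x0b 0xfa 0x77 0x90

L1: bnz op=0x2f:6|imm=2:10 ⇒ 0xbc02 ⇒ big bc 02
L2: je op=0x2:6|imm=-6:10 ⇒ 0x0bfa ⇒ big 0b fa
L3: mov op=0x1d:6|rd=7:3|rs=1:3|pad=0:4 ⇒ 0x7790 ⇒ big 77 90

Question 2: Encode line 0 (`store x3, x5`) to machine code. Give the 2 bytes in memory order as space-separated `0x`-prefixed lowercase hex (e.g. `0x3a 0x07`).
0xa9 0xd0

0. store fields op=0x2a:6|rd=3:3|rs=5:3|pad=0:4 → word a9d0h → a9 d0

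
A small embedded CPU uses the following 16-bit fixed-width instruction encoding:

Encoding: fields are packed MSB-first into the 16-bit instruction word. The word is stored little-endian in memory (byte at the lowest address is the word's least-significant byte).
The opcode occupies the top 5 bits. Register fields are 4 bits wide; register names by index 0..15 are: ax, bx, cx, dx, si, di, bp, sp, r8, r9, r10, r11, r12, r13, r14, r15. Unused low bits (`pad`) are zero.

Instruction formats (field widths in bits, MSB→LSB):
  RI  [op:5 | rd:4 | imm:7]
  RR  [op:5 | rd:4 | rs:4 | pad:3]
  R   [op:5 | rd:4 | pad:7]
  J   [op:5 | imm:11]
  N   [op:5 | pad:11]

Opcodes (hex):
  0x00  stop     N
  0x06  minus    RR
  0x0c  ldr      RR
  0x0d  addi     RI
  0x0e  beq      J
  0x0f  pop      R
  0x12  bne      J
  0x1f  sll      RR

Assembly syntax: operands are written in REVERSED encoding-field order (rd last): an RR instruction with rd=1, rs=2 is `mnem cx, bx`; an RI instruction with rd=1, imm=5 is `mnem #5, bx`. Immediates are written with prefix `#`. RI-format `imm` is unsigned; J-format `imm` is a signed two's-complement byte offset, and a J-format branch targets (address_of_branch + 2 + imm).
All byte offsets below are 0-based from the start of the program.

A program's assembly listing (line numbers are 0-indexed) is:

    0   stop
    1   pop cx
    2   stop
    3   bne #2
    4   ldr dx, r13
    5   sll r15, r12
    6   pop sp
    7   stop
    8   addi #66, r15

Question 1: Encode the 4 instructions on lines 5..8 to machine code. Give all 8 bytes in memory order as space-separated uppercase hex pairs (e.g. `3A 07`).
78 FE 80 7B 00 00 C2 6F

5. sll fields op=0x1f:5|rd=12:4|rs=15:4|pad=0:3 → word fe78h → 78 fe
6. pop fields op=0xf:5|rd=7:4|pad=0:7 → word 7b80h → 80 7b
7. stop fields op=0x0:5|pad=0:11 → word 0000h → 00 00
8. addi fields op=0xd:5|rd=15:4|imm=66:7 → word 6fc2h → c2 6f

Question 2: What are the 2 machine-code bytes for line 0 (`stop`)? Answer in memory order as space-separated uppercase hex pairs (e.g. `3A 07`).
00 00

line 0 (stop): pack op=0x0:5|pad=0:11 = 0x0000; little→ 00 00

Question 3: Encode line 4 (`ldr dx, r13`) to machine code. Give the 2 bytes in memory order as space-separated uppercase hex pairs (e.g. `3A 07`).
98 66

L4: ldr op=0xc:5|rd=13:4|rs=3:4|pad=0:3 ⇒ 0x6698 ⇒ little 98 66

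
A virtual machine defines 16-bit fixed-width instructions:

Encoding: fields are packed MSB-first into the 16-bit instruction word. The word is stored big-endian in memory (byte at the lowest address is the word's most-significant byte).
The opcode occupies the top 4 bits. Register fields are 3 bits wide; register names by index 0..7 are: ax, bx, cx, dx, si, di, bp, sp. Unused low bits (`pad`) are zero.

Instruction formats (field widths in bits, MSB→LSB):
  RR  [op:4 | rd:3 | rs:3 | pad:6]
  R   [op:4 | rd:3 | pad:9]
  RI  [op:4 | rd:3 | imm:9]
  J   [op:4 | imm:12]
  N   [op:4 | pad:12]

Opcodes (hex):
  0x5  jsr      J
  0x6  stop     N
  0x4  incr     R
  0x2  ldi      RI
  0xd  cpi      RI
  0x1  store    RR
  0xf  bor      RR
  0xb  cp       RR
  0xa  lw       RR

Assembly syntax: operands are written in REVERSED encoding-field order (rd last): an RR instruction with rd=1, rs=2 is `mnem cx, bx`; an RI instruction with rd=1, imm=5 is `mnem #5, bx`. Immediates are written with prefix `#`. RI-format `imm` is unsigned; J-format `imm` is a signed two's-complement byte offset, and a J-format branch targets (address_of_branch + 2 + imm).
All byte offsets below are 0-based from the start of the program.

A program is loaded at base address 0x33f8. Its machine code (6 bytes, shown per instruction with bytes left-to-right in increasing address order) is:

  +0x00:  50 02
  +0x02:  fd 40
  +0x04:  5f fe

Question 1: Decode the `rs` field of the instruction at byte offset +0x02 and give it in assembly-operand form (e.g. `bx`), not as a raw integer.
di

[02] fd 40 → 0xfd40
  op=0xfd40>>12=0xf ⇒ bor (RR)
  rd: (w>>9)&0x7=0x6 → bp
  rs: (w>>6)&0x7=0x5 → di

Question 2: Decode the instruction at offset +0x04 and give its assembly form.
+0x04: 5f fe ⇒ word 0x5ffe (big)
  opcode bits[15:12]=0x5: jsr/J
  imm: (w>>0)&0xfff=0xffe (s12→-2) → #-2

jsr #-2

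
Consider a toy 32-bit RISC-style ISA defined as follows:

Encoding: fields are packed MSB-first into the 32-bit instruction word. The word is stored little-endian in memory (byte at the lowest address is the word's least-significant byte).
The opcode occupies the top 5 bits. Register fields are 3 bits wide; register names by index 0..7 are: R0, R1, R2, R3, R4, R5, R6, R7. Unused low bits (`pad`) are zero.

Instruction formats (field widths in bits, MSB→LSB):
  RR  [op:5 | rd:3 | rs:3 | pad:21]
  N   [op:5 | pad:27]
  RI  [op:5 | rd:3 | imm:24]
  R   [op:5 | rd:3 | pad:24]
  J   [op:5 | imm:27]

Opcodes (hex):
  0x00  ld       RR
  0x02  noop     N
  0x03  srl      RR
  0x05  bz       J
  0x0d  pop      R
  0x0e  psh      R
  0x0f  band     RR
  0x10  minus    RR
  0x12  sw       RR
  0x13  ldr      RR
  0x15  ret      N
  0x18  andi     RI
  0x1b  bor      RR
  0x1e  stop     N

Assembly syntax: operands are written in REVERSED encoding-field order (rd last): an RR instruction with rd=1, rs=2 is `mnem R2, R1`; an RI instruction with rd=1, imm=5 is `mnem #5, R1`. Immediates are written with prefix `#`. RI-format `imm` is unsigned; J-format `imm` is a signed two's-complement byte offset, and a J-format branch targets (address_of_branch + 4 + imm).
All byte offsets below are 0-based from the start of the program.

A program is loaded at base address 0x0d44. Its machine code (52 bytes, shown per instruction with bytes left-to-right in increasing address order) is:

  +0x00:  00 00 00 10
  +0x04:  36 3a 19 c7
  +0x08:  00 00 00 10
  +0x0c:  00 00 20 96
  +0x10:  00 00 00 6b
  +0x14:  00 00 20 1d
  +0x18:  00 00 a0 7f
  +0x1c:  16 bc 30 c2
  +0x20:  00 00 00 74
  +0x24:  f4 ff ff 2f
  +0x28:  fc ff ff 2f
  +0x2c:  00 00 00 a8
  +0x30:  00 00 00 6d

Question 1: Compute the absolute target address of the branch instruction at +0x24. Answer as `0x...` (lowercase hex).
[24] f4 ff ff 2f → 0x2ffffff4
  op=0x2ffffff4>>27=0x5 ⇒ bz (J)
  imm: (w>>0)&0x7ffffff=0x7fffff4 (s27→-12) → #-12
  target = base 0x0d44 + off 0x24 + 4 + imm -12 = 0x0d60

0x0d60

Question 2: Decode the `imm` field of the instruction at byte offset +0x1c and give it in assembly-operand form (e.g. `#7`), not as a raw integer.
#3193878

@+1c  little-endian(16 bc 30 c2) = 0xc230bc16
  op=0xc230bc16>>27=0x18 ⇒ andi (RI)
  rd: (w>>24)&0x7=0x2 → R2
  imm: (w>>0)&0xffffff=0x30bc16 → #3193878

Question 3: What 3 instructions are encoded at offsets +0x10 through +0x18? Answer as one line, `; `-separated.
+0x10: 00 00 00 6b ⇒ word 0x6b000000 (little)
  op=0x6b000000>>27=0xd ⇒ pop (R)
  rd: (w>>24)&0x7=0x3 → R3
+0x14: 00 00 20 1d ⇒ word 0x1d200000 (little)
  op=0x1d200000>>27=0x3 ⇒ srl (RR)
  rd: (w>>24)&0x7=0x5 → R5
  rs: (w>>21)&0x7=0x1 → R1
+0x18: 00 00 a0 7f ⇒ word 0x7fa00000 (little)
  op=0x7fa00000>>27=0xf ⇒ band (RR)
  rd: (w>>24)&0x7=0x7 → R7
  rs: (w>>21)&0x7=0x5 → R5

pop R3; srl R1, R5; band R5, R7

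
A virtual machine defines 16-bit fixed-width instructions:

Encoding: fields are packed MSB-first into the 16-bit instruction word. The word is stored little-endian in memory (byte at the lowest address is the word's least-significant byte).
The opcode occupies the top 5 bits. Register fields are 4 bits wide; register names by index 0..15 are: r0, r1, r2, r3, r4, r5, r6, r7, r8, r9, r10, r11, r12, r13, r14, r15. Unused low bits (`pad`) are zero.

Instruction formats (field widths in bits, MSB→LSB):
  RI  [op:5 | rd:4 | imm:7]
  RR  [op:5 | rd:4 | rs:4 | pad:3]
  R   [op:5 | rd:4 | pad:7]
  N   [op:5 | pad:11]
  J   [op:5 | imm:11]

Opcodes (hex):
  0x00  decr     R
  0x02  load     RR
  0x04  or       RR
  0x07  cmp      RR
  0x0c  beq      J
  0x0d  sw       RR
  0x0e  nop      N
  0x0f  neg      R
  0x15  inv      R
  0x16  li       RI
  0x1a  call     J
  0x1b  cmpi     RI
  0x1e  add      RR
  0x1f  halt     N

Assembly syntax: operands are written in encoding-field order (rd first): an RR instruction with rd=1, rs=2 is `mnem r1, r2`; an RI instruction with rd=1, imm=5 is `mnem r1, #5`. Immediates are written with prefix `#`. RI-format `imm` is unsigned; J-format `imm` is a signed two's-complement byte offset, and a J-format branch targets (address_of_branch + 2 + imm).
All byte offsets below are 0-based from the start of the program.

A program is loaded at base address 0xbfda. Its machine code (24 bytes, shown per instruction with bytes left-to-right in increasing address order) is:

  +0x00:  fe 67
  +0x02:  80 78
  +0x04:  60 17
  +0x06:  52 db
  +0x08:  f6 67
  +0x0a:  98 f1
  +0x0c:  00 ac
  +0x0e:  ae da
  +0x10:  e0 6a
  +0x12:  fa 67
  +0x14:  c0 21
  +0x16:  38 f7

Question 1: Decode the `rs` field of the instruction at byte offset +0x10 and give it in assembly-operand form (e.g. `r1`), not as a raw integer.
r12

@+10  little-endian(e0 6a) = 0x6ae0
  opcode bits[15:11]=0xd: sw/RR
  rd: (w>>7)&0xf=0x5 → r5
  rs: (w>>3)&0xf=0xc → r12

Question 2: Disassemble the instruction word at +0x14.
+0x14: c0 21 ⇒ word 0x21c0 (little)
  op=0x21c0>>11=0x4 ⇒ or (RR)
  [10:7] rd=3 = r3
  [6:3] rs=8 = r8

or r3, r8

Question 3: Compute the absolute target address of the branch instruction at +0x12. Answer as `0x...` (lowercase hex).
off 0x12: read fa 67 as little → 0x67fa
  top 5b → 0xc → beq [J]
  [10:0] imm=2042 (s11→-6) = #-6
  target = base 0xbfda + off 0x12 + 2 + imm -6 = 0xbfe8

0xbfe8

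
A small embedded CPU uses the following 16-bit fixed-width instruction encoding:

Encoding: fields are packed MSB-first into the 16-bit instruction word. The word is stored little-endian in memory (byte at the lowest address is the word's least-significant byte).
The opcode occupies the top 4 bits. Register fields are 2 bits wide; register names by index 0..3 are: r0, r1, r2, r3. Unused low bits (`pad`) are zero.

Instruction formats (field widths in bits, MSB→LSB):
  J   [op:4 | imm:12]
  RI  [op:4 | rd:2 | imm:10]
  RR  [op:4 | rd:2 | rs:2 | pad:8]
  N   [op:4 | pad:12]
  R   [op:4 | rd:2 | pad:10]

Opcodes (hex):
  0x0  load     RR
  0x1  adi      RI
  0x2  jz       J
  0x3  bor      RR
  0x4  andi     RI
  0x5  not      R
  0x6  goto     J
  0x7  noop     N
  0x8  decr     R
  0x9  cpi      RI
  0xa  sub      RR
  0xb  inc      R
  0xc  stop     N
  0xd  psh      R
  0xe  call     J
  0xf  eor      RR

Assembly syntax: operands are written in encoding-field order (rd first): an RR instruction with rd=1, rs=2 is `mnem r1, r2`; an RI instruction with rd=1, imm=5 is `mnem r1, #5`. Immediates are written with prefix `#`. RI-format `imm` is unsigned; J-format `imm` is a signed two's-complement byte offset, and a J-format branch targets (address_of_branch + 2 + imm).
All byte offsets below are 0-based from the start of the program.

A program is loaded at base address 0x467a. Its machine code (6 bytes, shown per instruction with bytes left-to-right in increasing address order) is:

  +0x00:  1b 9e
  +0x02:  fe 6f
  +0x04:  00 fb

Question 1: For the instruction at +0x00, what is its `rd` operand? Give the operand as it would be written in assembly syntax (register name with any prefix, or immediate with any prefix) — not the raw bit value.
r3

[00] 1b 9e → 0x9e1b
  opcode bits[15:12]=0x9: cpi/RI
  rd@[11:10]=0x3 ⇒ r3
  imm@[9:0]=0x21b ⇒ #539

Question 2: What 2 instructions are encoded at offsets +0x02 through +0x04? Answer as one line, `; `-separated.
goto #-2; eor r2, r3

off 0x02: read fe 6f as little → 0x6ffe
  top 4b → 0x6 → goto [J]
  imm: (w>>0)&0xfff=0xffe (s12→-2) → #-2
off 0x04: read 00 fb as little → 0xfb00
  top 4b → 0xf → eor [RR]
  rd: (w>>10)&0x3=0x2 → r2
  rs: (w>>8)&0x3=0x3 → r3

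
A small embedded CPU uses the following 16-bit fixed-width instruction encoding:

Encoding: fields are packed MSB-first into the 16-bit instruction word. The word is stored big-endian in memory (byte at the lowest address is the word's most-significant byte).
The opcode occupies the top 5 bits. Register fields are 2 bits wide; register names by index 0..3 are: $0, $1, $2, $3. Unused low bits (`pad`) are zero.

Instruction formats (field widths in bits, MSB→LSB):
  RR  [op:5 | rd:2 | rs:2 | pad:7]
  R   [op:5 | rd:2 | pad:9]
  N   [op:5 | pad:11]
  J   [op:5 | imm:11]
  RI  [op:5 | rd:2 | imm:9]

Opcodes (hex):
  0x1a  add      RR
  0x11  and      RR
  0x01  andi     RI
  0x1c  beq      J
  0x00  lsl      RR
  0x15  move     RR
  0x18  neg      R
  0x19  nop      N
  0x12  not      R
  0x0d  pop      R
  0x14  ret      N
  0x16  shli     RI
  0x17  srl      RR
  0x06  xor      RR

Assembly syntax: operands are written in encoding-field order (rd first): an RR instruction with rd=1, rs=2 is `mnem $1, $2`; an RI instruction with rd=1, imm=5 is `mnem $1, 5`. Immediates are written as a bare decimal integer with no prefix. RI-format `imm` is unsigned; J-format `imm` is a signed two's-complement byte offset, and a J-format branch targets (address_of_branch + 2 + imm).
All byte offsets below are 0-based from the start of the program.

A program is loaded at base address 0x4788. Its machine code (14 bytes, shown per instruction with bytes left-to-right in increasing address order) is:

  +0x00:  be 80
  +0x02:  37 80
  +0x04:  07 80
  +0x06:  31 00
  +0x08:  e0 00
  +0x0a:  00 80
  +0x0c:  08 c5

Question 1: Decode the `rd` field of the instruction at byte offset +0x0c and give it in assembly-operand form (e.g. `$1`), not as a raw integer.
$0

off 0x0c: read 08 c5 as big → 0x08c5
  top 5b → 0x1 → andi [RI]
  rd: (w>>9)&0x3=0x0 → $0
  imm: (w>>0)&0x1ff=0xc5 → 197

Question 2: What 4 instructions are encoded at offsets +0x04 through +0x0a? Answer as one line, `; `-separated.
[04] 07 80 → 0x0780
  opcode bits[15:11]=0x0: lsl/RR
  rd: (w>>9)&0x3=0x3 → $3
  rs: (w>>7)&0x3=0x3 → $3
[06] 31 00 → 0x3100
  opcode bits[15:11]=0x6: xor/RR
  rd: (w>>9)&0x3=0x0 → $0
  rs: (w>>7)&0x3=0x2 → $2
[08] e0 00 → 0xe000
  opcode bits[15:11]=0x1c: beq/J
  imm: (w>>0)&0x7ff=0x0 → 0
[0a] 00 80 → 0x0080
  opcode bits[15:11]=0x0: lsl/RR
  rd: (w>>9)&0x3=0x0 → $0
  rs: (w>>7)&0x3=0x1 → $1

lsl $3, $3; xor $0, $2; beq 0; lsl $0, $1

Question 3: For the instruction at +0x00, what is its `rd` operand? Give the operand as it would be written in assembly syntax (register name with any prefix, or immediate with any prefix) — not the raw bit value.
$3

[00] be 80 → 0xbe80
  top 5b → 0x17 → srl [RR]
  [10:9] rd=3 = $3
  [8:7] rs=1 = $1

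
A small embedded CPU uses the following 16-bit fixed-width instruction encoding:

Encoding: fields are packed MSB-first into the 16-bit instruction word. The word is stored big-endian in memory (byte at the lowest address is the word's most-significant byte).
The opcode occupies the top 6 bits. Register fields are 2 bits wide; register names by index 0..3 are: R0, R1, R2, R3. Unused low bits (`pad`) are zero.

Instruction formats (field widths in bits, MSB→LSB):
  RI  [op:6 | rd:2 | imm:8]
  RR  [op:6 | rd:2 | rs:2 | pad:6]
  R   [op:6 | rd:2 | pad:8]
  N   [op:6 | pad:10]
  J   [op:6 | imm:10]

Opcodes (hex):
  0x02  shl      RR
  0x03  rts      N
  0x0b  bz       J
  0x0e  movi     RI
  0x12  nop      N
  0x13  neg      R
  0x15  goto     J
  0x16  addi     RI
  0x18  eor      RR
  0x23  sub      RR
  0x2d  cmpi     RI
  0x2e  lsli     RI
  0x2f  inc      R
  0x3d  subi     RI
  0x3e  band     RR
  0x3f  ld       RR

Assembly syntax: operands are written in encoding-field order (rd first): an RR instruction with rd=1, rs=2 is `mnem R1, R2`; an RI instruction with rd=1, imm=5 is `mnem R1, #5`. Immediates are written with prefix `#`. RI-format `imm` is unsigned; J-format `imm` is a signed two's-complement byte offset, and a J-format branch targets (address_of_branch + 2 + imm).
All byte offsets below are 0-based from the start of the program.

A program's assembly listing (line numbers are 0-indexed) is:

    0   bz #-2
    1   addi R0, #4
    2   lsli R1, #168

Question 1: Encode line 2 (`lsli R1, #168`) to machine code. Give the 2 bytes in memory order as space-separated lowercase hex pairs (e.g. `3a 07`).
b9 a8

2. lsli fields op=0x2e:6|rd=1:2|imm=168:8 → word b9a8h → b9 a8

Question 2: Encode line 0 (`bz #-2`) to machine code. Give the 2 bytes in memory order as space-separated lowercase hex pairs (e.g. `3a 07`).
2f fe

L0: bz op=0xb:6|imm=-2:10 ⇒ 0x2ffe ⇒ big 2f fe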